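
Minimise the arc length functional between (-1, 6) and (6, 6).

Arc-length functional: J[y] = ∫ sqrt(1 + (y')^2) dx.
Lagrangian L = sqrt(1 + (y')^2) has no explicit y dependence, so ∂L/∂y = 0 and the Euler-Lagrange equation gives
    d/dx( y' / sqrt(1 + (y')^2) ) = 0  ⇒  y' / sqrt(1 + (y')^2) = const.
Hence y' is constant, so y(x) is affine.
Fitting the endpoints (-1, 6) and (6, 6):
    slope m = (6 − 6) / (6 − (-1)) = 0,
    intercept c = 6 − m·(-1) = 6.
Extremal: y(x) = 6.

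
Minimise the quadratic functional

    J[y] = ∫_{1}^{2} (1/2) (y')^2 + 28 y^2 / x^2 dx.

The Lagrangian is L = (1/2) (y')^2 + 28 y^2 / x^2.
Compute ∂L/∂y = 56y/x^2, ∂L/∂y' = y'.
The Euler-Lagrange equation d/dx(∂L/∂y') − ∂L/∂y = 0 reduces to
    y'' − 56/x^2 · y = 0  (x > 0).
Its general solution is
    y(x) = A x^8 + B x^(-7),
with A, B fixed by the endpoint conditions.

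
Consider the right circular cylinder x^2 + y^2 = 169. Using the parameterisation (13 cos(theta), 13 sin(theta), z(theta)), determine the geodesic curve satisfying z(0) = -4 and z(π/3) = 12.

Parameterise the cylinder of radius R = 13 as
    r(θ) = (13 cos θ, 13 sin θ, z(θ)).
The arc-length element is
    ds = sqrt(169 + (dz/dθ)^2) dθ,
so the Lagrangian is L = sqrt(169 + z'^2).
L depends on z' only, not on z or θ, so ∂L/∂z = 0 and
    ∂L/∂z' = z' / sqrt(169 + z'^2).
The Euler-Lagrange equation gives
    d/dθ( z' / sqrt(169 + z'^2) ) = 0,
so z' is constant. Integrating once:
    z(θ) = a θ + b,
a helix on the cylinder (a straight line when the cylinder is unrolled). The constants a, b are determined by the endpoint conditions.
With endpoint conditions z(0) = -4 and z(π/3) = 12: from z(0) = b we get b = -4, and a·π/3 + -4 = 12 gives a = 48/π, so
    z(θ) = (48/π) θ − 4.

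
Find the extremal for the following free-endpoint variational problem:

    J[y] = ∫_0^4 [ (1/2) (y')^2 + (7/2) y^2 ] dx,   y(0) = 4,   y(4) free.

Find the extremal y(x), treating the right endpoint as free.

The Lagrangian L = (1/2) (y')^2 + (7/2) y^2 gives
    ∂L/∂y = 7 y,   ∂L/∂y' = y'.
Euler-Lagrange: y'' − 7 y = 0.
With k = sqrt(7), the general solution is
    y(x) = A cosh(sqrt(7) x) + B sinh(sqrt(7) x).
Fixed left endpoint y(0) = 4 ⇒ A = 4.
The right endpoint x = 4 is free, so the natural (transversality) condition is ∂L/∂y' |_{x=4} = 0, i.e. y'(4) = 0.
Compute y'(x) = A k sinh(k x) + B k cosh(k x), so
    y'(4) = A k sinh(k·4) + B k cosh(k·4) = 0
    ⇒ B = −A tanh(k·4) = − 4 tanh(sqrt(7)·4).
Therefore the extremal is
    y(x) = 4 cosh(sqrt(7) x) − 4 tanh(sqrt(7)·4) sinh(sqrt(7) x).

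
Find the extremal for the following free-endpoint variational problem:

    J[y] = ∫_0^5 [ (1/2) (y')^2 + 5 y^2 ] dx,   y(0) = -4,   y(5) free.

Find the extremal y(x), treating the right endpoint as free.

The Lagrangian L = (1/2) (y')^2 + 5 y^2 gives
    ∂L/∂y = 10 y,   ∂L/∂y' = y'.
Euler-Lagrange: y'' − 10 y = 0.
With k = sqrt(10), the general solution is
    y(x) = A cosh(sqrt(10) x) + B sinh(sqrt(10) x).
Fixed left endpoint y(0) = -4 ⇒ A = -4.
The right endpoint x = 5 is free, so the natural (transversality) condition is ∂L/∂y' |_{x=5} = 0, i.e. y'(5) = 0.
Compute y'(x) = A k sinh(k x) + B k cosh(k x), so
    y'(5) = A k sinh(k·5) + B k cosh(k·5) = 0
    ⇒ B = −A tanh(k·5) = 4 tanh(sqrt(10)·5).
Therefore the extremal is
    y(x) = −4 cosh(sqrt(10) x) + 4 tanh(sqrt(10)·5) sinh(sqrt(10) x).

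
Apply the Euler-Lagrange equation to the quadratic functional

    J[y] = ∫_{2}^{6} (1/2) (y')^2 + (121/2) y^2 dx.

The Lagrangian is L = (1/2) (y')^2 + (121/2) y^2.
Compute ∂L/∂y = 121y, ∂L/∂y' = y'.
The Euler-Lagrange equation d/dx(∂L/∂y') − ∂L/∂y = 0 reduces to
    y'' − 121 y = 0.
Its general solution is
    y(x) = A e^(11x) + B e^(−11x),
with A, B fixed by the endpoint conditions.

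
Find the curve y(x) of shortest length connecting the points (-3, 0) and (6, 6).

Arc-length functional: J[y] = ∫ sqrt(1 + (y')^2) dx.
Lagrangian L = sqrt(1 + (y')^2) has no explicit y dependence, so ∂L/∂y = 0 and the Euler-Lagrange equation gives
    d/dx( y' / sqrt(1 + (y')^2) ) = 0  ⇒  y' / sqrt(1 + (y')^2) = const.
Hence y' is constant, so y(x) is affine.
Fitting the endpoints (-3, 0) and (6, 6):
    slope m = (6 − 0) / (6 − (-3)) = 2/3,
    intercept c = 0 − m·(-3) = 2.
Extremal: y(x) = (2/3) x + 2.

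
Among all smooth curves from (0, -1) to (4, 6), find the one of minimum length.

Arc-length functional: J[y] = ∫ sqrt(1 + (y')^2) dx.
Lagrangian L = sqrt(1 + (y')^2) has no explicit y dependence, so ∂L/∂y = 0 and the Euler-Lagrange equation gives
    d/dx( y' / sqrt(1 + (y')^2) ) = 0  ⇒  y' / sqrt(1 + (y')^2) = const.
Hence y' is constant, so y(x) is affine.
Fitting the endpoints (0, -1) and (4, 6):
    slope m = (6 − (-1)) / (4 − 0) = 7/4,
    intercept c = (-1) − m·0 = -1.
Extremal: y(x) = (7/4) x - 1.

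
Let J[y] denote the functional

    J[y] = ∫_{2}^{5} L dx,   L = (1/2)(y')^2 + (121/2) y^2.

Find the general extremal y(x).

The Lagrangian is L = (1/2)(y')^2 + (121/2) y^2.
∂L/∂y = 121y.
∂L/∂y' = y'.
The Euler-Lagrange equation d/dx(∂L/∂y') − ∂L/∂y = 0 becomes:
    y'' - 121 y = 0
General solution: y(x) = A e^(11x) + B e^(-11x), where A and B are arbitrary constants fixed by the endpoint conditions.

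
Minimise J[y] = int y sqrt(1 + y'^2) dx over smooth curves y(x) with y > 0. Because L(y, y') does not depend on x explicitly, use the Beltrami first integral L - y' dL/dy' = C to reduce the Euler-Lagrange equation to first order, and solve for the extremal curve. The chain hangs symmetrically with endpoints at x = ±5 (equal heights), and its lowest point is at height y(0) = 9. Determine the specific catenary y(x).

The Lagrangian L(y, y') = y sqrt(1 + y'^2) has no explicit x dependence, so the Beltrami identity applies:
    L − y' ∂L/∂y' = C.
Compute ∂L/∂y' = y · y' / sqrt(1 + y'^2). Then
    L − y' ∂L/∂y'
    = y sqrt(1 + y'^2) − y · y'^2 / sqrt(1 + y'^2)
    = y (1 + y'^2 − y'^2) / sqrt(1 + y'^2)
    = y / sqrt(1 + y'^2) = C.
Squaring gives y^2 = C^2 (1 + y'^2), i.e.
    y'^2 = y^2 / C^2 − 1.
Separating variables,
    dy / sqrt(y^2 − C^2) = dx / C,
and integrating gives arccosh(y / C) = (x − a)/C, so
    y(x) = C cosh((x − a)/C),
the catenary. The constants C and a are fixed by the two endpoint conditions (and, for the hanging-chain problem, the length constraint selects C).
Now fit the given data. The endpoints x = ±5 are symmetric at equal height, so the catenary is even about its minimum: a = 0 and y(x) = C cosh(x/C). The lowest point is y(0) = C cosh(0) = C, and we are told y(0) = 9, so C = 9. Therefore
    y(x) = 9 cosh(x/9),
and at the endpoints
    y(±5) = 9 cosh(5/9).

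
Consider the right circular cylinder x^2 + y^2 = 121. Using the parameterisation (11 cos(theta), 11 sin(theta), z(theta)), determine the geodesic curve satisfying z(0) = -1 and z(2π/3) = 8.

Parameterise the cylinder of radius R = 11 as
    r(θ) = (11 cos θ, 11 sin θ, z(θ)).
The arc-length element is
    ds = sqrt(121 + (dz/dθ)^2) dθ,
so the Lagrangian is L = sqrt(121 + z'^2).
L depends on z' only, not on z or θ, so ∂L/∂z = 0 and
    ∂L/∂z' = z' / sqrt(121 + z'^2).
The Euler-Lagrange equation gives
    d/dθ( z' / sqrt(121 + z'^2) ) = 0,
so z' is constant. Integrating once:
    z(θ) = a θ + b,
a helix on the cylinder (a straight line when the cylinder is unrolled). The constants a, b are determined by the endpoint conditions.
With endpoint conditions z(0) = -1 and z(2π/3) = 8: from z(0) = b we get b = -1, and a·2π/3 + -1 = 8 gives a = 27/(2π), so
    z(θ) = (27/(2π)) θ − 1.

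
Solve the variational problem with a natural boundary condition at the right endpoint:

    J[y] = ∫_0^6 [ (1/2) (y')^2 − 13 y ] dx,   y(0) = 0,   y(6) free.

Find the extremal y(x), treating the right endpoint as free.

The Lagrangian L = (1/2) (y')^2 − 13 y gives
    ∂L/∂y = −13,   ∂L/∂y' = y'.
Euler-Lagrange: d/dx(y') − (−13) = 0, i.e. y'' + 13 = 0, so
    y(x) = −(13/2) x^2 + C1 x + C2.
Fixed left endpoint y(0) = 0 ⇒ C2 = 0.
The right endpoint x = 6 is free, so the natural (transversality) condition is ∂L/∂y' |_{x=6} = 0, i.e. y'(6) = 0.
Compute y'(x) = −13 x + C1, so y'(6) = −78 + C1 = 0 ⇒ C1 = 78.
Therefore the extremal is
    y(x) = −(13/2) x^2 + 78 x.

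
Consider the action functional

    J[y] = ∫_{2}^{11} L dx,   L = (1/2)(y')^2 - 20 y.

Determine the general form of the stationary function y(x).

The Lagrangian is L = (1/2)(y')^2 - 20 y.
∂L/∂y = -20.
∂L/∂y' = y'.
The Euler-Lagrange equation d/dx(∂L/∂y') − ∂L/∂y = 0 becomes:
    y'' + 20 = 0
General solution: y(x) = -10 x^2 + A x + B, where A and B are arbitrary constants fixed by the endpoint conditions.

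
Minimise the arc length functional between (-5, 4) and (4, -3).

Arc-length functional: J[y] = ∫ sqrt(1 + (y')^2) dx.
Lagrangian L = sqrt(1 + (y')^2) has no explicit y dependence, so ∂L/∂y = 0 and the Euler-Lagrange equation gives
    d/dx( y' / sqrt(1 + (y')^2) ) = 0  ⇒  y' / sqrt(1 + (y')^2) = const.
Hence y' is constant, so y(x) is affine.
Fitting the endpoints (-5, 4) and (4, -3):
    slope m = ((-3) − 4) / (4 − (-5)) = -7/9,
    intercept c = 4 − m·(-5) = 1/9.
Extremal: y(x) = (-7/9) x + 1/9.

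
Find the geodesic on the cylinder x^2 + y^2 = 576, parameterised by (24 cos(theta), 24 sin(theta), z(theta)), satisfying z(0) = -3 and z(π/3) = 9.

Parameterise the cylinder of radius R = 24 as
    r(θ) = (24 cos θ, 24 sin θ, z(θ)).
The arc-length element is
    ds = sqrt(576 + (dz/dθ)^2) dθ,
so the Lagrangian is L = sqrt(576 + z'^2).
L depends on z' only, not on z or θ, so ∂L/∂z = 0 and
    ∂L/∂z' = z' / sqrt(576 + z'^2).
The Euler-Lagrange equation gives
    d/dθ( z' / sqrt(576 + z'^2) ) = 0,
so z' is constant. Integrating once:
    z(θ) = a θ + b,
a helix on the cylinder (a straight line when the cylinder is unrolled). The constants a, b are determined by the endpoint conditions.
With endpoint conditions z(0) = -3 and z(π/3) = 9: from z(0) = b we get b = -3, and a·π/3 + -3 = 9 gives a = 36/π, so
    z(θ) = (36/π) θ − 3.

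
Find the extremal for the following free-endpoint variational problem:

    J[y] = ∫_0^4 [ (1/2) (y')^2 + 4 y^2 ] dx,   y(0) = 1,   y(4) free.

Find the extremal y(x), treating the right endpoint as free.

The Lagrangian L = (1/2) (y')^2 + 4 y^2 gives
    ∂L/∂y = 8 y,   ∂L/∂y' = y'.
Euler-Lagrange: y'' − 8 y = 0.
With k = sqrt(8), the general solution is
    y(x) = A cosh(sqrt(8) x) + B sinh(sqrt(8) x).
Fixed left endpoint y(0) = 1 ⇒ A = 1.
The right endpoint x = 4 is free, so the natural (transversality) condition is ∂L/∂y' |_{x=4} = 0, i.e. y'(4) = 0.
Compute y'(x) = A k sinh(k x) + B k cosh(k x), so
    y'(4) = A k sinh(k·4) + B k cosh(k·4) = 0
    ⇒ B = −A tanh(k·4) = − tanh(sqrt(8)·4).
Therefore the extremal is
    y(x) = cosh(sqrt(8) x) − tanh(sqrt(8)·4) sinh(sqrt(8) x).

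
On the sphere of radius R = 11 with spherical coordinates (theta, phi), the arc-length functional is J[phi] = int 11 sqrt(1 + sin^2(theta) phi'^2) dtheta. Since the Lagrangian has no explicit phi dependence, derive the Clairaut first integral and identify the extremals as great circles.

On the sphere of radius R = 11 with spherical coordinates (θ, φ), the induced metric is
    ds^2 = 121(dθ^2 + sin^2(θ) dφ^2).
Parameterise by θ; the arc-length functional is
    J[φ] = ∫ 11 sqrt(1 + sin^2(θ) (dφ/dθ)^2) dθ,
so L = 11 sqrt(1 + sin^2(θ) φ'^2). Compute
    ∂L/∂φ = 0  (L has no explicit φ dependence),
    ∂L/∂φ' = 11 sin^2(θ) φ' / sqrt(1 + sin^2(θ) φ'^2).
Since ∂L/∂φ = 0, the Euler-Lagrange equation
    d/dθ(∂L/∂φ') − ∂L/∂φ = 0
reduces to d/dθ(∂L/∂φ') = 0, i.e. the momentum conjugate to φ is conserved:
    11 sin^2(θ) φ' / sqrt(1 + sin^2(θ) φ'^2) = C.
The overall factor of 11 is constant, so dividing through gives Clairaut's relation sin^2(θ) φ' / sqrt(1 + sin^2(θ) φ'^2) = C' (with C' = C/11). Solving for φ' and integrating gives the great-circle family
    cot(θ) = A cos(φ − φ_0),
i.e. the intersection of the sphere with a plane through the origin. The two constants A and φ_0 (equivalently C and one phase) are fixed by the two endpoint conditions.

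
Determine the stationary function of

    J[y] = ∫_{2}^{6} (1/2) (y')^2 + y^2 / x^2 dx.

The Lagrangian is L = (1/2) (y')^2 + y^2 / x^2.
Compute ∂L/∂y = 2y/x^2, ∂L/∂y' = y'.
The Euler-Lagrange equation d/dx(∂L/∂y') − ∂L/∂y = 0 reduces to
    y'' − 2/x^2 · y = 0  (x > 0).
Its general solution is
    y(x) = A x^2 + B / x,
with A, B fixed by the endpoint conditions.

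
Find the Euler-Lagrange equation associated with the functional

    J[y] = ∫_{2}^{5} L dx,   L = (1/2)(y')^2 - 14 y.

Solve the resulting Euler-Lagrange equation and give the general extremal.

The Lagrangian is L = (1/2)(y')^2 - 14 y.
∂L/∂y = -14.
∂L/∂y' = y'.
The Euler-Lagrange equation d/dx(∂L/∂y') − ∂L/∂y = 0 becomes:
    y'' + 14 = 0
General solution: y(x) = -7 x^2 + A x + B, where A and B are arbitrary constants fixed by the endpoint conditions.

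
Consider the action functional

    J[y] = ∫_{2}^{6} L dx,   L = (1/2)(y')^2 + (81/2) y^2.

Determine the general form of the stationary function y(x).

The Lagrangian is L = (1/2)(y')^2 + (81/2) y^2.
∂L/∂y = 81y.
∂L/∂y' = y'.
The Euler-Lagrange equation d/dx(∂L/∂y') − ∂L/∂y = 0 becomes:
    y'' - 81 y = 0
General solution: y(x) = A e^(9x) + B e^(-9x), where A and B are arbitrary constants fixed by the endpoint conditions.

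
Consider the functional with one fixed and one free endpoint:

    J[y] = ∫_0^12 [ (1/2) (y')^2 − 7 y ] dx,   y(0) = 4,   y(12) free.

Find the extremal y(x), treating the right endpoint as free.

The Lagrangian L = (1/2) (y')^2 − 7 y gives
    ∂L/∂y = −7,   ∂L/∂y' = y'.
Euler-Lagrange: d/dx(y') − (−7) = 0, i.e. y'' + 7 = 0, so
    y(x) = −(7/2) x^2 + C1 x + C2.
Fixed left endpoint y(0) = 4 ⇒ C2 = 4.
The right endpoint x = 12 is free, so the natural (transversality) condition is ∂L/∂y' |_{x=12} = 0, i.e. y'(12) = 0.
Compute y'(x) = −7 x + C1, so y'(12) = −84 + C1 = 0 ⇒ C1 = 84.
Therefore the extremal is
    y(x) = −(7/2) x^2 + 84 x + 4.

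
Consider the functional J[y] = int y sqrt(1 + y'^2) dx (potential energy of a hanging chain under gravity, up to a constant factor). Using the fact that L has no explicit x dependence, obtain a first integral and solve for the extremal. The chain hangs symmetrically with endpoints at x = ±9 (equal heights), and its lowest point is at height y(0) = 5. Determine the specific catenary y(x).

The Lagrangian L(y, y') = y sqrt(1 + y'^2) has no explicit x dependence, so the Beltrami identity applies:
    L − y' ∂L/∂y' = C.
Compute ∂L/∂y' = y · y' / sqrt(1 + y'^2). Then
    L − y' ∂L/∂y'
    = y sqrt(1 + y'^2) − y · y'^2 / sqrt(1 + y'^2)
    = y (1 + y'^2 − y'^2) / sqrt(1 + y'^2)
    = y / sqrt(1 + y'^2) = C.
Squaring gives y^2 = C^2 (1 + y'^2), i.e.
    y'^2 = y^2 / C^2 − 1.
Separating variables,
    dy / sqrt(y^2 − C^2) = dx / C,
and integrating gives arccosh(y / C) = (x − a)/C, so
    y(x) = C cosh((x − a)/C),
the catenary. The constants C and a are fixed by the two endpoint conditions (and, for the hanging-chain problem, the length constraint selects C).
Now fit the given data. The endpoints x = ±9 are symmetric at equal height, so the catenary is even about its minimum: a = 0 and y(x) = C cosh(x/C). The lowest point is y(0) = C cosh(0) = C, and we are told y(0) = 5, so C = 5. Therefore
    y(x) = 5 cosh(x/5),
and at the endpoints
    y(±9) = 5 cosh(9/5).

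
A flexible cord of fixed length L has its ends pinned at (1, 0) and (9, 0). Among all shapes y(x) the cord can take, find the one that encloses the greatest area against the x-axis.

Set up the augmented Lagrangian using a multiplier λ for the length constraint:
    F(y, y') = y − λ sqrt(1 + y'^2).
F has no explicit x dependence, so the Beltrami identity yields a first integral
    F − y' ∂F/∂y' = C.
Compute ∂F/∂y' = −λ y' / sqrt(1 + y'^2). Then
    y − λ sqrt(1 + y'^2) + λ y'^2 / sqrt(1 + y'^2) = C
    ⇒  y − λ / sqrt(1 + y'^2) = C.
Solving for y' and integrating gives
    (x − a)^2 + (y − b)^2 = λ^2,
a circular arc of radius λ. The constants a, b are determined by the endpoint conditions y(1) = y(9) = 0, and λ is fixed implicitly by the length constraint
    ∫_{1}^{9} sqrt(1 + y'^2) dx = L.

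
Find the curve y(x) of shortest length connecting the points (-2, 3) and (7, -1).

Arc-length functional: J[y] = ∫ sqrt(1 + (y')^2) dx.
Lagrangian L = sqrt(1 + (y')^2) has no explicit y dependence, so ∂L/∂y = 0 and the Euler-Lagrange equation gives
    d/dx( y' / sqrt(1 + (y')^2) ) = 0  ⇒  y' / sqrt(1 + (y')^2) = const.
Hence y' is constant, so y(x) is affine.
Fitting the endpoints (-2, 3) and (7, -1):
    slope m = ((-1) − 3) / (7 − (-2)) = -4/9,
    intercept c = 3 − m·(-2) = 19/9.
Extremal: y(x) = (-4/9) x + 19/9.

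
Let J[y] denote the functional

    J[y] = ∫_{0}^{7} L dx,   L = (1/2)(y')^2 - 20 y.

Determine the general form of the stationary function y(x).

The Lagrangian is L = (1/2)(y')^2 - 20 y.
∂L/∂y = -20.
∂L/∂y' = y'.
The Euler-Lagrange equation d/dx(∂L/∂y') − ∂L/∂y = 0 becomes:
    y'' + 20 = 0
General solution: y(x) = -10 x^2 + A x + B, where A and B are arbitrary constants fixed by the endpoint conditions.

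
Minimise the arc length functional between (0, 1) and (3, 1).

Arc-length functional: J[y] = ∫ sqrt(1 + (y')^2) dx.
Lagrangian L = sqrt(1 + (y')^2) has no explicit y dependence, so ∂L/∂y = 0 and the Euler-Lagrange equation gives
    d/dx( y' / sqrt(1 + (y')^2) ) = 0  ⇒  y' / sqrt(1 + (y')^2) = const.
Hence y' is constant, so y(x) is affine.
Fitting the endpoints (0, 1) and (3, 1):
    slope m = (1 − 1) / (3 − 0) = 0,
    intercept c = 1 − m·0 = 1.
Extremal: y(x) = 1.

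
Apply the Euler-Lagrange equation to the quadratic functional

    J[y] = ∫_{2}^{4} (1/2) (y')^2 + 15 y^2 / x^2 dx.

The Lagrangian is L = (1/2) (y')^2 + 15 y^2 / x^2.
Compute ∂L/∂y = 30y/x^2, ∂L/∂y' = y'.
The Euler-Lagrange equation d/dx(∂L/∂y') − ∂L/∂y = 0 reduces to
    y'' − 30/x^2 · y = 0  (x > 0).
Its general solution is
    y(x) = A x^6 + B x^(-5),
with A, B fixed by the endpoint conditions.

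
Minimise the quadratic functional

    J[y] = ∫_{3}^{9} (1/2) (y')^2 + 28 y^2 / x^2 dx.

The Lagrangian is L = (1/2) (y')^2 + 28 y^2 / x^2.
Compute ∂L/∂y = 56y/x^2, ∂L/∂y' = y'.
The Euler-Lagrange equation d/dx(∂L/∂y') − ∂L/∂y = 0 reduces to
    y'' − 56/x^2 · y = 0  (x > 0).
Its general solution is
    y(x) = A x^8 + B x^(-7),
with A, B fixed by the endpoint conditions.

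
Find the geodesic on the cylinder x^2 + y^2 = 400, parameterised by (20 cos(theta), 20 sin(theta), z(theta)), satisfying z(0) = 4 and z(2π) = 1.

Parameterise the cylinder of radius R = 20 as
    r(θ) = (20 cos θ, 20 sin θ, z(θ)).
The arc-length element is
    ds = sqrt(400 + (dz/dθ)^2) dθ,
so the Lagrangian is L = sqrt(400 + z'^2).
L depends on z' only, not on z or θ, so ∂L/∂z = 0 and
    ∂L/∂z' = z' / sqrt(400 + z'^2).
The Euler-Lagrange equation gives
    d/dθ( z' / sqrt(400 + z'^2) ) = 0,
so z' is constant. Integrating once:
    z(θ) = a θ + b,
a helix on the cylinder (a straight line when the cylinder is unrolled). The constants a, b are determined by the endpoint conditions.
With endpoint conditions z(0) = 4 and z(2π) = 1: from z(0) = b we get b = 4, and a·2π + 4 = 1 gives a = -3/(2π), so
    z(θ) = (-3/(2π)) θ + 4.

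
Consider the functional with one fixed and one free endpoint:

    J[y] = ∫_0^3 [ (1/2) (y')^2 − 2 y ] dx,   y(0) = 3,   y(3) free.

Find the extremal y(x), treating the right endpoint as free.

The Lagrangian L = (1/2) (y')^2 − 2 y gives
    ∂L/∂y = −2,   ∂L/∂y' = y'.
Euler-Lagrange: d/dx(y') − (−2) = 0, i.e. y'' + 2 = 0, so
    y(x) = −(2/2) x^2 + C1 x + C2.
Fixed left endpoint y(0) = 3 ⇒ C2 = 3.
The right endpoint x = 3 is free, so the natural (transversality) condition is ∂L/∂y' |_{x=3} = 0, i.e. y'(3) = 0.
Compute y'(x) = −2 x + C1, so y'(3) = −6 + C1 = 0 ⇒ C1 = 6.
Therefore the extremal is
    y(x) = −x^2 + 6 x + 3.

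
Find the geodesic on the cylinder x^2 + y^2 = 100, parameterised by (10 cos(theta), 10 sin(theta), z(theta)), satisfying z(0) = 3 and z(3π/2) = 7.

Parameterise the cylinder of radius R = 10 as
    r(θ) = (10 cos θ, 10 sin θ, z(θ)).
The arc-length element is
    ds = sqrt(100 + (dz/dθ)^2) dθ,
so the Lagrangian is L = sqrt(100 + z'^2).
L depends on z' only, not on z or θ, so ∂L/∂z = 0 and
    ∂L/∂z' = z' / sqrt(100 + z'^2).
The Euler-Lagrange equation gives
    d/dθ( z' / sqrt(100 + z'^2) ) = 0,
so z' is constant. Integrating once:
    z(θ) = a θ + b,
a helix on the cylinder (a straight line when the cylinder is unrolled). The constants a, b are determined by the endpoint conditions.
With endpoint conditions z(0) = 3 and z(3π/2) = 7: from z(0) = b we get b = 3, and a·3π/2 + 3 = 7 gives a = 8/(3π), so
    z(θ) = (8/(3π)) θ + 3.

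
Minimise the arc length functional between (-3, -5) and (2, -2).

Arc-length functional: J[y] = ∫ sqrt(1 + (y')^2) dx.
Lagrangian L = sqrt(1 + (y')^2) has no explicit y dependence, so ∂L/∂y = 0 and the Euler-Lagrange equation gives
    d/dx( y' / sqrt(1 + (y')^2) ) = 0  ⇒  y' / sqrt(1 + (y')^2) = const.
Hence y' is constant, so y(x) is affine.
Fitting the endpoints (-3, -5) and (2, -2):
    slope m = ((-2) − (-5)) / (2 − (-3)) = 3/5,
    intercept c = (-5) − m·(-3) = -16/5.
Extremal: y(x) = (3/5) x - 16/5.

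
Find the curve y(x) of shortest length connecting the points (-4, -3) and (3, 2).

Arc-length functional: J[y] = ∫ sqrt(1 + (y')^2) dx.
Lagrangian L = sqrt(1 + (y')^2) has no explicit y dependence, so ∂L/∂y = 0 and the Euler-Lagrange equation gives
    d/dx( y' / sqrt(1 + (y')^2) ) = 0  ⇒  y' / sqrt(1 + (y')^2) = const.
Hence y' is constant, so y(x) is affine.
Fitting the endpoints (-4, -3) and (3, 2):
    slope m = (2 − (-3)) / (3 − (-4)) = 5/7,
    intercept c = (-3) − m·(-4) = -1/7.
Extremal: y(x) = (5/7) x - 1/7.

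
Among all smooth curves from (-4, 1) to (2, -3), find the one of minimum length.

Arc-length functional: J[y] = ∫ sqrt(1 + (y')^2) dx.
Lagrangian L = sqrt(1 + (y')^2) has no explicit y dependence, so ∂L/∂y = 0 and the Euler-Lagrange equation gives
    d/dx( y' / sqrt(1 + (y')^2) ) = 0  ⇒  y' / sqrt(1 + (y')^2) = const.
Hence y' is constant, so y(x) is affine.
Fitting the endpoints (-4, 1) and (2, -3):
    slope m = ((-3) − 1) / (2 − (-4)) = -2/3,
    intercept c = 1 − m·(-4) = -5/3.
Extremal: y(x) = (-2/3) x - 5/3.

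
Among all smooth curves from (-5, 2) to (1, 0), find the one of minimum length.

Arc-length functional: J[y] = ∫ sqrt(1 + (y')^2) dx.
Lagrangian L = sqrt(1 + (y')^2) has no explicit y dependence, so ∂L/∂y = 0 and the Euler-Lagrange equation gives
    d/dx( y' / sqrt(1 + (y')^2) ) = 0  ⇒  y' / sqrt(1 + (y')^2) = const.
Hence y' is constant, so y(x) is affine.
Fitting the endpoints (-5, 2) and (1, 0):
    slope m = (0 − 2) / (1 − (-5)) = -1/3,
    intercept c = 2 − m·(-5) = 1/3.
Extremal: y(x) = (-1/3) x + 1/3.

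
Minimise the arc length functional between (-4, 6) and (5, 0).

Arc-length functional: J[y] = ∫ sqrt(1 + (y')^2) dx.
Lagrangian L = sqrt(1 + (y')^2) has no explicit y dependence, so ∂L/∂y = 0 and the Euler-Lagrange equation gives
    d/dx( y' / sqrt(1 + (y')^2) ) = 0  ⇒  y' / sqrt(1 + (y')^2) = const.
Hence y' is constant, so y(x) is affine.
Fitting the endpoints (-4, 6) and (5, 0):
    slope m = (0 − 6) / (5 − (-4)) = -2/3,
    intercept c = 6 − m·(-4) = 10/3.
Extremal: y(x) = (-2/3) x + 10/3.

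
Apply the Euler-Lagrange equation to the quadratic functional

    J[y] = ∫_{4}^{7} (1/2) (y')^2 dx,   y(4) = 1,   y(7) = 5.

The Lagrangian is L = (1/2) (y')^2.
Compute ∂L/∂y = 0, ∂L/∂y' = y'.
The Euler-Lagrange equation d/dx(∂L/∂y') − ∂L/∂y = 0 reduces to
    y'' = 0.
Its general solution is
    y(x) = A x + B,
with A, B fixed by the endpoint conditions.
Applying the endpoint conditions y(4) = 1 and y(7) = 5: solve A·4 + B = 1 and A·7 + B = 5. Subtracting gives A(7 − 4) = 5 − 1, so A = 4/3, and B = 1 − A·4 = -13/3. Therefore
    y(x) = (4/3) x - 13/3.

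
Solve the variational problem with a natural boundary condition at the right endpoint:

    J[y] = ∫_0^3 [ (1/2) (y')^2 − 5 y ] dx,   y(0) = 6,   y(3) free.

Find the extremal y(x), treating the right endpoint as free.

The Lagrangian L = (1/2) (y')^2 − 5 y gives
    ∂L/∂y = −5,   ∂L/∂y' = y'.
Euler-Lagrange: d/dx(y') − (−5) = 0, i.e. y'' + 5 = 0, so
    y(x) = −(5/2) x^2 + C1 x + C2.
Fixed left endpoint y(0) = 6 ⇒ C2 = 6.
The right endpoint x = 3 is free, so the natural (transversality) condition is ∂L/∂y' |_{x=3} = 0, i.e. y'(3) = 0.
Compute y'(x) = −5 x + C1, so y'(3) = −15 + C1 = 0 ⇒ C1 = 15.
Therefore the extremal is
    y(x) = −(5/2) x^2 + 15 x + 6.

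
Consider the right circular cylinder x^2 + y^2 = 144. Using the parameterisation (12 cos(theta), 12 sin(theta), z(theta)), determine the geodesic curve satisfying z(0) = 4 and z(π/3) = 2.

Parameterise the cylinder of radius R = 12 as
    r(θ) = (12 cos θ, 12 sin θ, z(θ)).
The arc-length element is
    ds = sqrt(144 + (dz/dθ)^2) dθ,
so the Lagrangian is L = sqrt(144 + z'^2).
L depends on z' only, not on z or θ, so ∂L/∂z = 0 and
    ∂L/∂z' = z' / sqrt(144 + z'^2).
The Euler-Lagrange equation gives
    d/dθ( z' / sqrt(144 + z'^2) ) = 0,
so z' is constant. Integrating once:
    z(θ) = a θ + b,
a helix on the cylinder (a straight line when the cylinder is unrolled). The constants a, b are determined by the endpoint conditions.
With endpoint conditions z(0) = 4 and z(π/3) = 2: from z(0) = b we get b = 4, and a·π/3 + 4 = 2 gives a = -6/π, so
    z(θ) = (-6/π) θ + 4.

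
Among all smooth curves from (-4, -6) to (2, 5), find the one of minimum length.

Arc-length functional: J[y] = ∫ sqrt(1 + (y')^2) dx.
Lagrangian L = sqrt(1 + (y')^2) has no explicit y dependence, so ∂L/∂y = 0 and the Euler-Lagrange equation gives
    d/dx( y' / sqrt(1 + (y')^2) ) = 0  ⇒  y' / sqrt(1 + (y')^2) = const.
Hence y' is constant, so y(x) is affine.
Fitting the endpoints (-4, -6) and (2, 5):
    slope m = (5 − (-6)) / (2 − (-4)) = 11/6,
    intercept c = (-6) − m·(-4) = 4/3.
Extremal: y(x) = (11/6) x + 4/3.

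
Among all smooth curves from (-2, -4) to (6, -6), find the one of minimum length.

Arc-length functional: J[y] = ∫ sqrt(1 + (y')^2) dx.
Lagrangian L = sqrt(1 + (y')^2) has no explicit y dependence, so ∂L/∂y = 0 and the Euler-Lagrange equation gives
    d/dx( y' / sqrt(1 + (y')^2) ) = 0  ⇒  y' / sqrt(1 + (y')^2) = const.
Hence y' is constant, so y(x) is affine.
Fitting the endpoints (-2, -4) and (6, -6):
    slope m = ((-6) − (-4)) / (6 − (-2)) = -1/4,
    intercept c = (-4) − m·(-2) = -9/2.
Extremal: y(x) = (-1/4) x - 9/2.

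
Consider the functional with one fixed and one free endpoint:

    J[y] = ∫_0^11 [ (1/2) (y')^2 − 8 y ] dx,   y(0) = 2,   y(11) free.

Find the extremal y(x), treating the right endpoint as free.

The Lagrangian L = (1/2) (y')^2 − 8 y gives
    ∂L/∂y = −8,   ∂L/∂y' = y'.
Euler-Lagrange: d/dx(y') − (−8) = 0, i.e. y'' + 8 = 0, so
    y(x) = −(8/2) x^2 + C1 x + C2.
Fixed left endpoint y(0) = 2 ⇒ C2 = 2.
The right endpoint x = 11 is free, so the natural (transversality) condition is ∂L/∂y' |_{x=11} = 0, i.e. y'(11) = 0.
Compute y'(x) = −8 x + C1, so y'(11) = −88 + C1 = 0 ⇒ C1 = 88.
Therefore the extremal is
    y(x) = −4 x^2 + 88 x + 2.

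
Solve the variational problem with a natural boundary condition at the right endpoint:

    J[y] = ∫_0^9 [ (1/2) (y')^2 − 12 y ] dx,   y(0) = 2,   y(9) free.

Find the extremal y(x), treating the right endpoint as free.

The Lagrangian L = (1/2) (y')^2 − 12 y gives
    ∂L/∂y = −12,   ∂L/∂y' = y'.
Euler-Lagrange: d/dx(y') − (−12) = 0, i.e. y'' + 12 = 0, so
    y(x) = −(12/2) x^2 + C1 x + C2.
Fixed left endpoint y(0) = 2 ⇒ C2 = 2.
The right endpoint x = 9 is free, so the natural (transversality) condition is ∂L/∂y' |_{x=9} = 0, i.e. y'(9) = 0.
Compute y'(x) = −12 x + C1, so y'(9) = −108 + C1 = 0 ⇒ C1 = 108.
Therefore the extremal is
    y(x) = −6 x^2 + 108 x + 2.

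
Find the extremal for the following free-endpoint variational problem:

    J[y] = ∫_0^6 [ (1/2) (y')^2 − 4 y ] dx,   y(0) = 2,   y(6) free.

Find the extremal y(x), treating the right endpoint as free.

The Lagrangian L = (1/2) (y')^2 − 4 y gives
    ∂L/∂y = −4,   ∂L/∂y' = y'.
Euler-Lagrange: d/dx(y') − (−4) = 0, i.e. y'' + 4 = 0, so
    y(x) = −(4/2) x^2 + C1 x + C2.
Fixed left endpoint y(0) = 2 ⇒ C2 = 2.
The right endpoint x = 6 is free, so the natural (transversality) condition is ∂L/∂y' |_{x=6} = 0, i.e. y'(6) = 0.
Compute y'(x) = −4 x + C1, so y'(6) = −24 + C1 = 0 ⇒ C1 = 24.
Therefore the extremal is
    y(x) = −2 x^2 + 24 x + 2.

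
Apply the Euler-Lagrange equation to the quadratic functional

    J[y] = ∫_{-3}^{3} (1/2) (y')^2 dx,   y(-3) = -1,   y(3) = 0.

The Lagrangian is L = (1/2) (y')^2.
Compute ∂L/∂y = 0, ∂L/∂y' = y'.
The Euler-Lagrange equation d/dx(∂L/∂y') − ∂L/∂y = 0 reduces to
    y'' = 0.
Its general solution is
    y(x) = A x + B,
with A, B fixed by the endpoint conditions.
Applying the endpoint conditions y(-3) = -1 and y(3) = 0: solve A·-3 + B = -1 and A·3 + B = 0. Subtracting gives A(3 − -3) = 0 − -1, so A = 1/6, and B = -1 − A·-3 = -1/2. Therefore
    y(x) = (1/6) x - 1/2.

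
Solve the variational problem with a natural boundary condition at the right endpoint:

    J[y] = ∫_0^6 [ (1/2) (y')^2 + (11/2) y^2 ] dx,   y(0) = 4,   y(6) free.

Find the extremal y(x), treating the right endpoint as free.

The Lagrangian L = (1/2) (y')^2 + (11/2) y^2 gives
    ∂L/∂y = 11 y,   ∂L/∂y' = y'.
Euler-Lagrange: y'' − 11 y = 0.
With k = sqrt(11), the general solution is
    y(x) = A cosh(sqrt(11) x) + B sinh(sqrt(11) x).
Fixed left endpoint y(0) = 4 ⇒ A = 4.
The right endpoint x = 6 is free, so the natural (transversality) condition is ∂L/∂y' |_{x=6} = 0, i.e. y'(6) = 0.
Compute y'(x) = A k sinh(k x) + B k cosh(k x), so
    y'(6) = A k sinh(k·6) + B k cosh(k·6) = 0
    ⇒ B = −A tanh(k·6) = − 4 tanh(sqrt(11)·6).
Therefore the extremal is
    y(x) = 4 cosh(sqrt(11) x) − 4 tanh(sqrt(11)·6) sinh(sqrt(11) x).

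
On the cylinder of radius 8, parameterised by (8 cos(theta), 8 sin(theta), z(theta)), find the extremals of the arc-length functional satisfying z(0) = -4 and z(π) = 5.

Parameterise the cylinder of radius R = 8 as
    r(θ) = (8 cos θ, 8 sin θ, z(θ)).
The arc-length element is
    ds = sqrt(64 + (dz/dθ)^2) dθ,
so the Lagrangian is L = sqrt(64 + z'^2).
L depends on z' only, not on z or θ, so ∂L/∂z = 0 and
    ∂L/∂z' = z' / sqrt(64 + z'^2).
The Euler-Lagrange equation gives
    d/dθ( z' / sqrt(64 + z'^2) ) = 0,
so z' is constant. Integrating once:
    z(θ) = a θ + b,
a helix on the cylinder (a straight line when the cylinder is unrolled). The constants a, b are determined by the endpoint conditions.
With endpoint conditions z(0) = -4 and z(π) = 5: from z(0) = b we get b = -4, and a·π + -4 = 5 gives a = 9/π, so
    z(θ) = (9/π) θ − 4.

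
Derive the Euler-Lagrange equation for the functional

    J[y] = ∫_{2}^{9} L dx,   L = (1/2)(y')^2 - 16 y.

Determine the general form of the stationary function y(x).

The Lagrangian is L = (1/2)(y')^2 - 16 y.
∂L/∂y = -16.
∂L/∂y' = y'.
The Euler-Lagrange equation d/dx(∂L/∂y') − ∂L/∂y = 0 becomes:
    y'' + 16 = 0
General solution: y(x) = -8 x^2 + A x + B, where A and B are arbitrary constants fixed by the endpoint conditions.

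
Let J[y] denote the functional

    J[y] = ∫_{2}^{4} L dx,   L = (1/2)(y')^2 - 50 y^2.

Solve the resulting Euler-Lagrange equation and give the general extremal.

The Lagrangian is L = (1/2)(y')^2 - 50 y^2.
∂L/∂y = -100y.
∂L/∂y' = y'.
The Euler-Lagrange equation d/dx(∂L/∂y') − ∂L/∂y = 0 becomes:
    y'' + 100 y = 0
General solution: y(x) = A sin(10x) + B cos(10x), where A and B are arbitrary constants fixed by the endpoint conditions.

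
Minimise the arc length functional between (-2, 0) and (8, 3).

Arc-length functional: J[y] = ∫ sqrt(1 + (y')^2) dx.
Lagrangian L = sqrt(1 + (y')^2) has no explicit y dependence, so ∂L/∂y = 0 and the Euler-Lagrange equation gives
    d/dx( y' / sqrt(1 + (y')^2) ) = 0  ⇒  y' / sqrt(1 + (y')^2) = const.
Hence y' is constant, so y(x) is affine.
Fitting the endpoints (-2, 0) and (8, 3):
    slope m = (3 − 0) / (8 − (-2)) = 3/10,
    intercept c = 0 − m·(-2) = 3/5.
Extremal: y(x) = (3/10) x + 3/5.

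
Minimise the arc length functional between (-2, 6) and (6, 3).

Arc-length functional: J[y] = ∫ sqrt(1 + (y')^2) dx.
Lagrangian L = sqrt(1 + (y')^2) has no explicit y dependence, so ∂L/∂y = 0 and the Euler-Lagrange equation gives
    d/dx( y' / sqrt(1 + (y')^2) ) = 0  ⇒  y' / sqrt(1 + (y')^2) = const.
Hence y' is constant, so y(x) is affine.
Fitting the endpoints (-2, 6) and (6, 3):
    slope m = (3 − 6) / (6 − (-2)) = -3/8,
    intercept c = 6 − m·(-2) = 21/4.
Extremal: y(x) = (-3/8) x + 21/4.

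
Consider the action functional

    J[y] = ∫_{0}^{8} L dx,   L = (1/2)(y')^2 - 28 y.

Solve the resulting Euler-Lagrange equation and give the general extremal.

The Lagrangian is L = (1/2)(y')^2 - 28 y.
∂L/∂y = -28.
∂L/∂y' = y'.
The Euler-Lagrange equation d/dx(∂L/∂y') − ∂L/∂y = 0 becomes:
    y'' + 28 = 0
General solution: y(x) = -14 x^2 + A x + B, where A and B are arbitrary constants fixed by the endpoint conditions.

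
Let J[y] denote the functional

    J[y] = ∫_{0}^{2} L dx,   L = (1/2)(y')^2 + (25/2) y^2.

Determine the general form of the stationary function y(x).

The Lagrangian is L = (1/2)(y')^2 + (25/2) y^2.
∂L/∂y = 25y.
∂L/∂y' = y'.
The Euler-Lagrange equation d/dx(∂L/∂y') − ∂L/∂y = 0 becomes:
    y'' - 25 y = 0
General solution: y(x) = A e^(5x) + B e^(-5x), where A and B are arbitrary constants fixed by the endpoint conditions.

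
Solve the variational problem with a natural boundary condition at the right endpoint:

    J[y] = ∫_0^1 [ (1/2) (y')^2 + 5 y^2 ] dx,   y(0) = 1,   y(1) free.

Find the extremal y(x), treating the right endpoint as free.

The Lagrangian L = (1/2) (y')^2 + 5 y^2 gives
    ∂L/∂y = 10 y,   ∂L/∂y' = y'.
Euler-Lagrange: y'' − 10 y = 0.
With k = sqrt(10), the general solution is
    y(x) = A cosh(sqrt(10) x) + B sinh(sqrt(10) x).
Fixed left endpoint y(0) = 1 ⇒ A = 1.
The right endpoint x = 1 is free, so the natural (transversality) condition is ∂L/∂y' |_{x=1} = 0, i.e. y'(1) = 0.
Compute y'(x) = A k sinh(k x) + B k cosh(k x), so
    y'(1) = A k sinh(k·1) + B k cosh(k·1) = 0
    ⇒ B = −A tanh(k·1) = − tanh(sqrt(10)·1).
Therefore the extremal is
    y(x) = cosh(sqrt(10) x) − tanh(sqrt(10)·1) sinh(sqrt(10) x).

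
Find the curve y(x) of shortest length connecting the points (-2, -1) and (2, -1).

Arc-length functional: J[y] = ∫ sqrt(1 + (y')^2) dx.
Lagrangian L = sqrt(1 + (y')^2) has no explicit y dependence, so ∂L/∂y = 0 and the Euler-Lagrange equation gives
    d/dx( y' / sqrt(1 + (y')^2) ) = 0  ⇒  y' / sqrt(1 + (y')^2) = const.
Hence y' is constant, so y(x) is affine.
Fitting the endpoints (-2, -1) and (2, -1):
    slope m = ((-1) − (-1)) / (2 − (-2)) = 0,
    intercept c = (-1) − m·(-2) = -1.
Extremal: y(x) = -1.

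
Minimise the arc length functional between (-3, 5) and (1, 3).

Arc-length functional: J[y] = ∫ sqrt(1 + (y')^2) dx.
Lagrangian L = sqrt(1 + (y')^2) has no explicit y dependence, so ∂L/∂y = 0 and the Euler-Lagrange equation gives
    d/dx( y' / sqrt(1 + (y')^2) ) = 0  ⇒  y' / sqrt(1 + (y')^2) = const.
Hence y' is constant, so y(x) is affine.
Fitting the endpoints (-3, 5) and (1, 3):
    slope m = (3 − 5) / (1 − (-3)) = -1/2,
    intercept c = 5 − m·(-3) = 7/2.
Extremal: y(x) = (-1/2) x + 7/2.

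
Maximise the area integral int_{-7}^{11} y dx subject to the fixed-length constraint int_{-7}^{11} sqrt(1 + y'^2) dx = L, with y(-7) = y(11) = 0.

Set up the augmented Lagrangian using a multiplier λ for the length constraint:
    F(y, y') = y − λ sqrt(1 + y'^2).
F has no explicit x dependence, so the Beltrami identity yields a first integral
    F − y' ∂F/∂y' = C.
Compute ∂F/∂y' = −λ y' / sqrt(1 + y'^2). Then
    y − λ sqrt(1 + y'^2) + λ y'^2 / sqrt(1 + y'^2) = C
    ⇒  y − λ / sqrt(1 + y'^2) = C.
Solving for y' and integrating gives
    (x − a)^2 + (y − b)^2 = λ^2,
a circular arc of radius λ. The constants a, b are determined by the endpoint conditions y(-7) = y(11) = 0, and λ is fixed implicitly by the length constraint
    ∫_{-7}^{11} sqrt(1 + y'^2) dx = L.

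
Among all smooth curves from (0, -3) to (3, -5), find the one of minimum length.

Arc-length functional: J[y] = ∫ sqrt(1 + (y')^2) dx.
Lagrangian L = sqrt(1 + (y')^2) has no explicit y dependence, so ∂L/∂y = 0 and the Euler-Lagrange equation gives
    d/dx( y' / sqrt(1 + (y')^2) ) = 0  ⇒  y' / sqrt(1 + (y')^2) = const.
Hence y' is constant, so y(x) is affine.
Fitting the endpoints (0, -3) and (3, -5):
    slope m = ((-5) − (-3)) / (3 − 0) = -2/3,
    intercept c = (-3) − m·0 = -3.
Extremal: y(x) = (-2/3) x - 3.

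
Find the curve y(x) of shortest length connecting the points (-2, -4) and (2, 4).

Arc-length functional: J[y] = ∫ sqrt(1 + (y')^2) dx.
Lagrangian L = sqrt(1 + (y')^2) has no explicit y dependence, so ∂L/∂y = 0 and the Euler-Lagrange equation gives
    d/dx( y' / sqrt(1 + (y')^2) ) = 0  ⇒  y' / sqrt(1 + (y')^2) = const.
Hence y' is constant, so y(x) is affine.
Fitting the endpoints (-2, -4) and (2, 4):
    slope m = (4 − (-4)) / (2 − (-2)) = 2,
    intercept c = (-4) − m·(-2) = 0.
Extremal: y(x) = 2 x.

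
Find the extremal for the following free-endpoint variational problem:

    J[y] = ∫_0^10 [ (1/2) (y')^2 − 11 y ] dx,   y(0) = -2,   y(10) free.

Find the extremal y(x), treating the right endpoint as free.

The Lagrangian L = (1/2) (y')^2 − 11 y gives
    ∂L/∂y = −11,   ∂L/∂y' = y'.
Euler-Lagrange: d/dx(y') − (−11) = 0, i.e. y'' + 11 = 0, so
    y(x) = −(11/2) x^2 + C1 x + C2.
Fixed left endpoint y(0) = -2 ⇒ C2 = -2.
The right endpoint x = 10 is free, so the natural (transversality) condition is ∂L/∂y' |_{x=10} = 0, i.e. y'(10) = 0.
Compute y'(x) = −11 x + C1, so y'(10) = −110 + C1 = 0 ⇒ C1 = 110.
Therefore the extremal is
    y(x) = −(11/2) x^2 + 110 x − 2.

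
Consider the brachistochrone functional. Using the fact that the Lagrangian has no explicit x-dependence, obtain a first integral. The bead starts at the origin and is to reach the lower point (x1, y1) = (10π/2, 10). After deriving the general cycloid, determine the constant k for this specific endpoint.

The Lagrangian L = sqrt((1 + y'^2) / y) has no explicit x dependence, so the Beltrami identity applies:
    L − y' ∂L/∂y' = C.
Compute ∂L/∂y' = y' / sqrt(y (1 + y'^2)).
Substitute:
    sqrt((1 + y'^2)/y) − y'·y' / sqrt(y (1 + y'^2))
    = (1 + y'^2) / sqrt(y (1 + y'^2)) − y'^2 / sqrt(y (1 + y'^2))
    = 1 / sqrt(y (1 + y'^2)) = C.
Squaring and rearranging gives the first integral
    y (1 + y'^2) = 1/C^2 =: k   (constant).
Solving this first-order ODE by the substitution
    y = (k/2)(1 − cos θ)
yields the cycloid parameterisation
    x(θ) = (k/2)(θ − sin θ),   y(θ) = (k/2)(1 − cos θ).
The constant k is fixed by the endpoint condition.
Now fit the given lower endpoint (x1, y1) = (10π/2, 10). At the bottom of the first arch (θ = π), the parametric equations give
    y(π) = (k/2)(1 − cos π) = k,
    x(π) = (k/2)(π − sin π) = kπ/2.
Matching y(π) = 10 gives k = 10, consistent with x(π) = 10π/2. Therefore the specific cycloid is
    x(θ) = (10/2)(θ − sin θ),   y(θ) = (10/2)(1 − cos θ).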